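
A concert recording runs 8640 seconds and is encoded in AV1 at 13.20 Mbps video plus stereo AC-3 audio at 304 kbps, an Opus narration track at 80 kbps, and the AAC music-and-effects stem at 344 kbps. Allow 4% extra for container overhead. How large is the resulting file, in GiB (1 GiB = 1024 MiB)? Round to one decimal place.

Audio total: 304 + 80 + 344 = 728 kbps = 0.728 Mbps.
Total bitrate: 13.20 + 0.728 = 13.928 Mbps.
Stream data: 13.928 Mbps × 8640 s = 120337.9 Mb.
With 4% container overhead: ×1.04.
125,151 Mb = 15,643,929,600 bytes ÷ 1,073,741,824 = 14.57 GiB.

14.6 GiB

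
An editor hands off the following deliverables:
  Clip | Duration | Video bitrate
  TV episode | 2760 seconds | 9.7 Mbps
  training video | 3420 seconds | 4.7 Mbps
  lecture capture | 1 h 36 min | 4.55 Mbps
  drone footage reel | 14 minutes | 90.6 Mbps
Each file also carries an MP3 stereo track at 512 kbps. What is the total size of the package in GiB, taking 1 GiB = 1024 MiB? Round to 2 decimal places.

17.66 GiB

Audio: 512 kbps = 0.512 Mbps.
TV episode: 10.212 Mbps × 2760 s = 28185.1 Mb
training video: 5.212 Mbps × 3420 s = 17825.0 Mb
lecture capture: 5.062 Mbps × 5760 s = 29157.1 Mb
drone footage reel: 91.112 Mbps × 840 s = 76534.1 Mb
Total: 151701.4 Mb = 18962.7 MB.
= 17.66 GiB.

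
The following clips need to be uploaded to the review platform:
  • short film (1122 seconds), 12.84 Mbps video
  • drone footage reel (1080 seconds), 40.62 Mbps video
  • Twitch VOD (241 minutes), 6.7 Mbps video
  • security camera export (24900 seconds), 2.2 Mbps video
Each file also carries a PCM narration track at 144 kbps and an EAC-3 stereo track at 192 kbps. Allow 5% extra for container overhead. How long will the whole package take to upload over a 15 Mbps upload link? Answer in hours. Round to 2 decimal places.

Audio total: 144 + 192 = 336 kbps = 0.336 Mbps.
short film: 13.176 Mbps × 1122 s × 1.05 = 15522.6 Mb
drone footage reel: 40.956 Mbps × 1080 s × 1.05 = 46444.1 Mb
Twitch VOD: 7.036 Mbps × 14460 s × 1.05 = 106827.6 Mb
security camera export: 2.536 Mbps × 24900 s × 1.05 = 66303.7 Mb
Total: 235098.1 Mb = 29387.3 MB.
At 15 Mbps: 235098.1 / 15 = 15673 s ≈ 4.35 hours.

4.35 hours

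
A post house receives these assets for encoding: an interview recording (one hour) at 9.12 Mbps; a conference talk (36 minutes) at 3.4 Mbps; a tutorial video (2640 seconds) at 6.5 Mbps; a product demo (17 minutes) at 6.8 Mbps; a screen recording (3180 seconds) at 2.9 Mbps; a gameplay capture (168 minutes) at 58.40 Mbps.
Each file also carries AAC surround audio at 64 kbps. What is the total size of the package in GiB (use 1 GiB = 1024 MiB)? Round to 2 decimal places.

77.26 GiB

Audio: 64 kbps = 0.064 Mbps.
interview recording: 9.184 Mbps × 3600 s = 33062.4 Mb
conference talk: 3.464 Mbps × 2160 s = 7482.2 Mb
tutorial video: 6.564 Mbps × 2640 s = 17329.0 Mb
product demo: 6.864 Mbps × 1020 s = 7001.3 Mb
screen recording: 2.964 Mbps × 3180 s = 9425.5 Mb
gameplay capture: 58.464 Mbps × 10080 s = 589317.1 Mb
Total: 663617.5 Mb = 82952.2 MB.
= 77.26 GiB.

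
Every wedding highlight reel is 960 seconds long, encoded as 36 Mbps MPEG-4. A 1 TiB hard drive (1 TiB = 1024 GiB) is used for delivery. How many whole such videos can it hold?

Per item: 36.000 Mbps × 960 s = 34,560 Mb = 4,320 MB.
Capacity: 1 TiB = 8,796,093 Mb; 254.52 items → 254 complete.

254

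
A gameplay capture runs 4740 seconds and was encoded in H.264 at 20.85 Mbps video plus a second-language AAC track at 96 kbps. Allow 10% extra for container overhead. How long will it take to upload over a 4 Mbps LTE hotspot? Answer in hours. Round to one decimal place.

7.6 hours

Audio: 96 kbps = 0.096 Mbps.
Total bitrate: 20.946 Mbps.
File: 20.946 Mbps × 4740 s = 99284.0 Mb.
With 10% container overhead: ×1.10. → 109212.4 Mb.
At 4 Mbps: 109212.4 / 4 = 27303.1 s ≈ 7.58 hours.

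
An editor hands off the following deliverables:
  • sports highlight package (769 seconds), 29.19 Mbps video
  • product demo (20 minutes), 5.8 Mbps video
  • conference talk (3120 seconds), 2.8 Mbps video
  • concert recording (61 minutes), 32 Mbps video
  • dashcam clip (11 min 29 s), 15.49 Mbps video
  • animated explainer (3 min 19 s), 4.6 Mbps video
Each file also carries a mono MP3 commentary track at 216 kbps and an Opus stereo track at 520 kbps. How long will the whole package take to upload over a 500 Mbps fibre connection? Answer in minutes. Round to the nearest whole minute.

6 minutes

Audio total: 216 + 520 = 736 kbps = 0.736 Mbps.
sports highlight package: 29.926 Mbps × 769 s = 23013.1 Mb
product demo: 6.536 Mbps × 1200 s = 7843.2 Mb
conference talk: 3.536 Mbps × 3120 s = 11032.3 Mb
concert recording: 32.736 Mbps × 3660 s = 119813.8 Mb
dashcam clip: 16.226 Mbps × 689 s = 11179.7 Mb
animated explainer: 5.336 Mbps × 199 s = 1061.9 Mb
Total: 173944.0 Mb = 21743.0 MB.
At 500 Mbps: 173944.0 / 500 = 348 s ≈ 5.8 minutes.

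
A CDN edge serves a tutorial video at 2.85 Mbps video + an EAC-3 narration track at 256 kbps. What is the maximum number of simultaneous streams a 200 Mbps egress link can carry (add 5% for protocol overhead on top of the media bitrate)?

Audio: 256 kbps = 0.256 Mbps.
Per-viewer media rate: 3.106 Mbps.
On the wire with 5% overhead: 3.261 Mbps.
200 Mbps = 200.0 Mbps; 200.0 / 3.261 = 61.33 → 61 viewers.

61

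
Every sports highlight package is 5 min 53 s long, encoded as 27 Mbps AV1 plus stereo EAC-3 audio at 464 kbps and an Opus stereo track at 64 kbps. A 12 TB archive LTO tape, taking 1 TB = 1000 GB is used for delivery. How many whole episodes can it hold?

5 min 53 s = 353 s
Audio total: 464 + 64 = 528 kbps = 0.528 Mbps.
Total bitrate: 27.528 Mbps.
Per item: 27.528 Mbps × 353 s = 9,717 Mb = 1,215 MB.
Capacity: 12 TB = 96,000,000 Mb; 9879.20 items → 9879 complete.

9879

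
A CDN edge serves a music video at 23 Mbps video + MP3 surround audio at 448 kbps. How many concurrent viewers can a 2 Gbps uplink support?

85

Audio: 448 kbps = 0.448 Mbps.
Per-viewer media rate: 23.448 Mbps.
2 Gbps = 2,000 Mbps; 2,000 / 23.448 = 85.30 → 85 viewers.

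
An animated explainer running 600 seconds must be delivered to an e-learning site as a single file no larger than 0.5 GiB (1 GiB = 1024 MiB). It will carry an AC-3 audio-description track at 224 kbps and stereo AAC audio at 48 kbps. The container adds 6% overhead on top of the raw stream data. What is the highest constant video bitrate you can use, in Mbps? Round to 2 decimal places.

6.48 Mbps

Budget: 0.5 GiB = 4295.0 Mb.
Stream payload after overhead: 4295.0 / 1.06 = 4051.9 Mb.
Total bitrate budget: 4051.9 Mb / 600 s = 6.753 Mbps.
Audio total: 224 + 48 = 272 kbps = 0.272 Mbps.
Video: 6.753 − 0.272 = 6.481 Mbps.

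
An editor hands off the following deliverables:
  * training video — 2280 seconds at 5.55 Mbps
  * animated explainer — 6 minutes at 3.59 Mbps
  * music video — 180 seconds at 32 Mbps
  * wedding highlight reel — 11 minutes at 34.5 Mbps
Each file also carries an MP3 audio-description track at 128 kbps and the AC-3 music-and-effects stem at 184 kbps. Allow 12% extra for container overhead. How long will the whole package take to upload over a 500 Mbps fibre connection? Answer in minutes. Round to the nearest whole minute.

Audio total: 128 + 184 = 312 kbps = 0.312 Mbps.
training video: 5.862 Mbps × 2280 s × 1.12 = 14969.2 Mb
animated explainer: 3.902 Mbps × 360 s × 1.12 = 1573.3 Mb
music video: 32.312 Mbps × 180 s × 1.12 = 6514.1 Mb
wedding highlight reel: 34.812 Mbps × 660 s × 1.12 = 25733.0 Mb
Total: 48789.6 Mb = 6098.7 MB.
At 500 Mbps: 48789.6 / 500 = 98 s ≈ 1.63 minutes.

2 minutes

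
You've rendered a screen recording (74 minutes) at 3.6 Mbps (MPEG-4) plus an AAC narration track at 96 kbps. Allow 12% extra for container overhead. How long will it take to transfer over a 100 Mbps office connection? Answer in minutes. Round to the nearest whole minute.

74 min = 4440 s
Audio: 96 kbps = 0.096 Mbps.
Total bitrate: 3.696 Mbps.
File: 3.696 Mbps × 4440 s = 16410.2 Mb.
With 12% container overhead: ×1.12. → 18379.5 Mb.
At 100 Mbps: 18379.5 / 100 = 183.8 s ≈ 3.06 minutes.

3 minutes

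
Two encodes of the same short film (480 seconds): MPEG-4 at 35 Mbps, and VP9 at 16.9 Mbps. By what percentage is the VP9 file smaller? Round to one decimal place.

MPEG-4: 35.000 Mbps × 480 s = 16800.0 Mb = 2.100 GB.
VP9: 16.900 Mbps × 480 s = 8112.0 Mb = 1.014 GB.
Reduction: (1 − 1.014/2.100) × 100 = 51.71%.

51.7%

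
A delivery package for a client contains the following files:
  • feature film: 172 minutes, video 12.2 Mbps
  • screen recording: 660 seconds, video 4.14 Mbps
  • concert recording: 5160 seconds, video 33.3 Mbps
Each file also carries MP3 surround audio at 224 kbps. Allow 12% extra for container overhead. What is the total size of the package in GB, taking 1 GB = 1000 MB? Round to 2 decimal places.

Audio: 224 kbps = 0.224 Mbps.
feature film: 12.424 Mbps × 10320 s × 1.12 = 143601.6 Mb
screen recording: 4.364 Mbps × 660 s × 1.12 = 3225.9 Mb
concert recording: 33.524 Mbps × 5160 s × 1.12 = 193741.9 Mb
Total: 340569.3 Mb = 42571.2 MB.
= 42.57 GB.

42.57 GB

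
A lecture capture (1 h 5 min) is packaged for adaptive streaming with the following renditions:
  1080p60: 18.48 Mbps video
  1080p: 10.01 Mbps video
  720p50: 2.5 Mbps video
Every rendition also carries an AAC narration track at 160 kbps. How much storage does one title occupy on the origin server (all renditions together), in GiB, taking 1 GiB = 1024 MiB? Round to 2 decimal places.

14.29 GiB

1 h 5 min = 65 min = 3900 s
Audio: 160 kbps = 0.160 Mbps.
Sum of rendition bitrates: (18.48+0.160) + (10.01+0.160) + (2.5+0.160) = 31.470 Mbps.
× 3900 s = 122,733 Mb = 15,342 MB = 14.29 GiB.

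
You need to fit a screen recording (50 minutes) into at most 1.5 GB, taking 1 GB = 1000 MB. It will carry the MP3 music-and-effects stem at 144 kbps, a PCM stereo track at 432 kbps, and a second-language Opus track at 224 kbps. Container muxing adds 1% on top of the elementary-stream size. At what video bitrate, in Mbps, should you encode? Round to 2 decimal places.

3.16 Mbps

Budget: 1.5 GB = 12000.0 Mb.
Stream payload after overhead: 12000.0 / 1.01 = 11881.2 Mb.
50 min = 3000 s
Total bitrate budget: 11881.2 Mb / 3000 s = 3.960 Mbps.
Audio total: 144 + 432 + 224 = 800 kbps = 0.800 Mbps.
Video: 3.960 − 0.800 = 3.160 Mbps.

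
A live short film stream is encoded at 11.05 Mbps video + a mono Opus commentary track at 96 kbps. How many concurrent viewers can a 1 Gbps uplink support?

Audio: 96 kbps = 0.096 Mbps.
Per-viewer media rate: 11.146 Mbps.
1 Gbps = 1,000 Mbps; 1,000 / 11.146 = 89.72 → 89 viewers.

89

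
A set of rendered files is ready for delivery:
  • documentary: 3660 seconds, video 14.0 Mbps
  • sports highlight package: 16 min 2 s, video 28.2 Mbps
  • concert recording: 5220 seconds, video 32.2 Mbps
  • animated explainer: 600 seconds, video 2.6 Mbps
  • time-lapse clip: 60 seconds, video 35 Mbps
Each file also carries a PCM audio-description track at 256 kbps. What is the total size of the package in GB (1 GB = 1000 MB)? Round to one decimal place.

Audio: 256 kbps = 0.256 Mbps.
documentary: 14.256 Mbps × 3660 s = 52177.0 Mb
sports highlight package: 28.456 Mbps × 962 s = 27374.7 Mb
concert recording: 32.456 Mbps × 5220 s = 169420.3 Mb
animated explainer: 2.856 Mbps × 600 s = 1713.6 Mb
time-lapse clip: 35.256 Mbps × 60 s = 2115.4 Mb
Total: 252800.9 Mb = 31600.1 MB.
= 31.60 GB.

31.6 GB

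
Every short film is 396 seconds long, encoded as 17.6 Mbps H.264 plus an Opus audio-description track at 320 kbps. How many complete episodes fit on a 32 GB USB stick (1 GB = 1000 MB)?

36

Audio: 320 kbps = 0.320 Mbps.
Total bitrate: 17.920 Mbps.
Per item: 17.920 Mbps × 396 s = 7,096 Mb = 887.0 MB.
Capacity: 32 GB = 256,000 Mb; 36.08 items → 36 complete.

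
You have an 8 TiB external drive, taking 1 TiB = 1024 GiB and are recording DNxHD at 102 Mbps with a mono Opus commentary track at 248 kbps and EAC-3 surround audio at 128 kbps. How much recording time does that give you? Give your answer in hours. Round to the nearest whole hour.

Audio total: 248 + 128 = 376 kbps = 0.376 Mbps.
Total bitrate: 102 + 0.376 = 102.376 Mbps.
Capacity: 8 TiB = 70,368,744 Mb.
Recording time: 70,368,744 / 102.376 = 687,356 s ≈ 191 hours.

191 hours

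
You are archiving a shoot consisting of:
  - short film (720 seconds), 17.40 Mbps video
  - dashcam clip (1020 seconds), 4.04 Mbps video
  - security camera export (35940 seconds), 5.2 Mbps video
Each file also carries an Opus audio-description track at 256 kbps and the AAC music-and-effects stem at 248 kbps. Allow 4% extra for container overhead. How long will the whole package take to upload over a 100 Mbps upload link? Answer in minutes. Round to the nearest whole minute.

39 minutes

Audio total: 256 + 248 = 504 kbps = 0.504 Mbps.
short film: 17.904 Mbps × 720 s × 1.04 = 13406.5 Mb
dashcam clip: 4.544 Mbps × 1020 s × 1.04 = 4820.3 Mb
security camera export: 5.704 Mbps × 35940 s × 1.04 = 213201.8 Mb
Total: 231428.6 Mb = 28928.6 MB.
At 100 Mbps: 231428.6 / 100 = 2314 s ≈ 38.6 minutes.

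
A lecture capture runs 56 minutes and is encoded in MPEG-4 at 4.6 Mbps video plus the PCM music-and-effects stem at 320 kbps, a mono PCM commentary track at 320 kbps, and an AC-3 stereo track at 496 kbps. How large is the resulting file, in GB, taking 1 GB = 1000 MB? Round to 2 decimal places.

2.41 GB

56 min = 3360 s
Audio total: 320 + 320 + 496 = 1136 kbps = 1.136 Mbps.
Total bitrate: 4.6 + 1.136 = 5.736 Mbps.
Stream data: 5.736 Mbps × 3360 s = 19273.0 Mb.
19,273 Mb ÷ 8 = 2,409 MB → 2.409 GB.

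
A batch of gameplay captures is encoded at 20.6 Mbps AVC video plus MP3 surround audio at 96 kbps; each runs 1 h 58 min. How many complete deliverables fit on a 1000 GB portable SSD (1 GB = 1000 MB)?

1 h 58 min = 118 min = 7080 s
Audio: 96 kbps = 0.096 Mbps.
Total bitrate: 20.696 Mbps.
Per item: 20.696 Mbps × 7080 s = 146,528 Mb = 18,316 MB.
Capacity: 1000 GB = 8,000,000 Mb; 54.60 items → 54 complete.

54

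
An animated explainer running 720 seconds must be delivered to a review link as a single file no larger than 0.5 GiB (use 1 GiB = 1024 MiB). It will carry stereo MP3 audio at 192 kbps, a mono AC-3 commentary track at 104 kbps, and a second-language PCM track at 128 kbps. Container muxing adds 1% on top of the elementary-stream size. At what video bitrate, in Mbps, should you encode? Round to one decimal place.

Budget: 0.5 GiB = 4295.0 Mb.
Stream payload after overhead: 4295.0 / 1.01 = 4252.4 Mb.
Total bitrate budget: 4252.4 Mb / 720 s = 5.906 Mbps.
Audio total: 192 + 104 + 128 = 424 kbps = 0.424 Mbps.
Video: 5.906 − 0.424 = 5.482 Mbps.

5.5 Mbps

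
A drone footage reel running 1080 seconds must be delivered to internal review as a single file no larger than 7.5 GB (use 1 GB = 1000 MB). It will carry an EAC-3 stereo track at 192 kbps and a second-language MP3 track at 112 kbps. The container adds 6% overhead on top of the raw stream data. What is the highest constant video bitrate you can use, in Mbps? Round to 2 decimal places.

Budget: 7.5 GB = 60000.0 Mb.
Stream payload after overhead: 60000.0 / 1.06 = 56603.8 Mb.
Total bitrate budget: 56603.8 Mb / 1080 s = 52.411 Mbps.
Audio total: 192 + 112 = 304 kbps = 0.304 Mbps.
Video: 52.411 − 0.304 = 52.107 Mbps.

52.11 Mbps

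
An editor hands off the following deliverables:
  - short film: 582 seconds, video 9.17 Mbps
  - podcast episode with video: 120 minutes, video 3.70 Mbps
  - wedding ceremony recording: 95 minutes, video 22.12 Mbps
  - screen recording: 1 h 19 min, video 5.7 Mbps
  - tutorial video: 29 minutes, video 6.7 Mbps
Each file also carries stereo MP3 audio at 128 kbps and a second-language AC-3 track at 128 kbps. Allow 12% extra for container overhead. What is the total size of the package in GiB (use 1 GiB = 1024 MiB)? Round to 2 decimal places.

26.32 GiB

Audio total: 128 + 128 = 256 kbps = 0.256 Mbps.
short film: 9.426 Mbps × 582 s × 1.12 = 6144.2 Mb
podcast episode with video: 3.956 Mbps × 7200 s × 1.12 = 31901.2 Mb
wedding ceremony recording: 22.376 Mbps × 5700 s × 1.12 = 142848.4 Mb
screen recording: 5.956 Mbps × 4740 s × 1.12 = 31619.2 Mb
tutorial video: 6.956 Mbps × 1740 s × 1.12 = 13555.9 Mb
Total: 226068.9 Mb = 28258.6 MB.
= 26.32 GiB.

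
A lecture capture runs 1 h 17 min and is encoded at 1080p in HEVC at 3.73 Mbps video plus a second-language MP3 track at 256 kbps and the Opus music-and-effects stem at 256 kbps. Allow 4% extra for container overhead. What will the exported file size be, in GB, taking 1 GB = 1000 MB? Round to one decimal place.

1 h 17 min = 77 min = 4620 s
Audio total: 256 + 256 = 512 kbps = 0.512 Mbps.
Total bitrate: 3.73 + 0.512 = 4.242 Mbps.
Stream data: 4.242 Mbps × 4620 s = 19598.0 Mb.
With 4% container overhead: ×1.04.
20,382 Mb ÷ 8 = 2,548 MB → 2.548 GB.

2.5 GB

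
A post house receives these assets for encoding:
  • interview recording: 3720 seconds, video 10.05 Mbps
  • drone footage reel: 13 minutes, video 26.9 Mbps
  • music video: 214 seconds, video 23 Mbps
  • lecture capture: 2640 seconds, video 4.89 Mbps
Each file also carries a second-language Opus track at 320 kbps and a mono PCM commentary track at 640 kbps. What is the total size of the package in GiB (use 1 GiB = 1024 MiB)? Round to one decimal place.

Audio total: 320 + 640 = 960 kbps = 0.960 Mbps.
interview recording: 11.010 Mbps × 3720 s = 40957.2 Mb
drone footage reel: 27.860 Mbps × 780 s = 21730.8 Mb
music video: 23.960 Mbps × 214 s = 5127.4 Mb
lecture capture: 5.850 Mbps × 2640 s = 15444.0 Mb
Total: 83259.4 Mb = 10407.4 MB.
= 9.693 GiB.

9.7 GiB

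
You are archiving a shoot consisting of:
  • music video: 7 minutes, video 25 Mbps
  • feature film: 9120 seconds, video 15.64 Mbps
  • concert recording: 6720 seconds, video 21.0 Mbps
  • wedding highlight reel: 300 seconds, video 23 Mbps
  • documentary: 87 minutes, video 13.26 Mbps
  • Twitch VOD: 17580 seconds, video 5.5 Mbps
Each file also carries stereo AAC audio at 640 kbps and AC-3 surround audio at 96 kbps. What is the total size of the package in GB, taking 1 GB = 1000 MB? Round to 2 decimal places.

62.00 GB

Audio total: 640 + 96 = 736 kbps = 0.736 Mbps.
music video: 25.736 Mbps × 420 s = 10809.1 Mb
feature film: 16.376 Mbps × 9120 s = 149349.1 Mb
concert recording: 21.736 Mbps × 6720 s = 146065.9 Mb
wedding highlight reel: 23.736 Mbps × 300 s = 7120.8 Mb
documentary: 13.996 Mbps × 5220 s = 73059.1 Mb
Twitch VOD: 6.236 Mbps × 17580 s = 109628.9 Mb
Total: 496033.0 Mb = 62004.1 MB.
= 62.00 GB.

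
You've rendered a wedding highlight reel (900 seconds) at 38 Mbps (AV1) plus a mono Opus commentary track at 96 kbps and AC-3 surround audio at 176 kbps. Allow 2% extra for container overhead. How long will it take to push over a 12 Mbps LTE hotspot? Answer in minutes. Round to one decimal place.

Audio total: 96 + 176 = 272 kbps = 0.272 Mbps.
Total bitrate: 38.272 Mbps.
File: 38.272 Mbps × 900 s = 34444.8 Mb.
With 2% container overhead: ×1.02. → 35133.7 Mb.
At 12 Mbps: 35133.7 / 12 = 2927.8 s ≈ 48.8 minutes.

48.8 minutes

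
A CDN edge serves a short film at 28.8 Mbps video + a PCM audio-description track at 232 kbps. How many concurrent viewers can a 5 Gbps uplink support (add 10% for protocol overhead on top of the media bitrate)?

156

Audio: 232 kbps = 0.232 Mbps.
Per-viewer media rate: 29.032 Mbps.
On the wire with 10% overhead: 31.935 Mbps.
5 Gbps = 5,000 Mbps; 5,000 / 31.935 = 156.57 → 156 viewers.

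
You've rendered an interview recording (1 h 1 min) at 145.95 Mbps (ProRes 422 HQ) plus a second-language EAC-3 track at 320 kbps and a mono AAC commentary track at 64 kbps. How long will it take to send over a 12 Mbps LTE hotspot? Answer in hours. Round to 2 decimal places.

1 h 1 min = 61 min = 3660 s
Audio total: 320 + 64 = 384 kbps = 0.384 Mbps.
Total bitrate: 146.334 Mbps.
File: 146.334 Mbps × 3660 s = 535582.4 Mb.
At 12 Mbps: 535582.4 / 12 = 44631.9 s ≈ 12.4 hours.

12.40 hours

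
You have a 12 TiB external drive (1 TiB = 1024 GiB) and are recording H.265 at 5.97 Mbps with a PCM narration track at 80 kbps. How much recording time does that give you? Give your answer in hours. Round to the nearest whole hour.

4846 hours

Audio: 80 kbps = 0.080 Mbps.
Total bitrate: 5.97 + 0.080 = 6.050 Mbps.
Capacity: 12 TiB = 105,553,116 Mb.
Recording time: 105,553,116 / 6.050 = 17,446,796 s ≈ 4,846 hours.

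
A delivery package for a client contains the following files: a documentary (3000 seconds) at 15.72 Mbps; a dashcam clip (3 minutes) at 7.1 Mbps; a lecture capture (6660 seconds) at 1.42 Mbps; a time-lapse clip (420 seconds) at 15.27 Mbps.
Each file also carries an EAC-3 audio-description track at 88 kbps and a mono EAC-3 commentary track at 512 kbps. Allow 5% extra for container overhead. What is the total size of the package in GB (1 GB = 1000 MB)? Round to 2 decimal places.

9.25 GB

Audio total: 88 + 512 = 600 kbps = 0.600 Mbps.
documentary: 16.320 Mbps × 3000 s × 1.05 = 51408.0 Mb
dashcam clip: 7.700 Mbps × 180 s × 1.05 = 1455.3 Mb
lecture capture: 2.020 Mbps × 6660 s × 1.05 = 14125.9 Mb
time-lapse clip: 15.870 Mbps × 420 s × 1.05 = 6998.7 Mb
Total: 73987.8 Mb = 9248.5 MB.
= 9.248 GB.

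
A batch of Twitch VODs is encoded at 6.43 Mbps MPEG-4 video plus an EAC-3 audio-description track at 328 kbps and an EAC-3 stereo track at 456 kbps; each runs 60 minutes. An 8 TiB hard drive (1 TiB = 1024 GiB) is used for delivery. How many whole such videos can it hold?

2709

60 min = 3600 s
Audio total: 328 + 456 = 784 kbps = 0.784 Mbps.
Total bitrate: 7.214 Mbps.
Per item: 7.214 Mbps × 3600 s = 25,970 Mb = 3,246 MB.
Capacity: 8 TiB = 70,368,744 Mb; 2709.57 items → 2709 complete.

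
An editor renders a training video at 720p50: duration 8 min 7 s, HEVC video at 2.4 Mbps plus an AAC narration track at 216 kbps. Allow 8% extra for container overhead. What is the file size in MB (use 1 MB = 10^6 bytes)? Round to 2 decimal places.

171.99 MB

8 min 7 s = 487 s
Audio: 216 kbps = 0.216 Mbps.
Total bitrate: 2.4 + 0.216 = 2.616 Mbps.
Stream data: 2.616 Mbps × 487 s = 1274.0 Mb.
With 8% container overhead: ×1.08.
1,376 Mb ÷ 8 = 172.0 MB → 172.0 MB.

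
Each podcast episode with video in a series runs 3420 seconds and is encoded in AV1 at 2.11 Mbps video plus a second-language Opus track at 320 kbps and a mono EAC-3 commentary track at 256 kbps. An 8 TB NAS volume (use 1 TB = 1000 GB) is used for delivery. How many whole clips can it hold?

6967

Audio total: 320 + 256 = 576 kbps = 0.576 Mbps.
Total bitrate: 2.686 Mbps.
Per item: 2.686 Mbps × 3420 s = 9,186 Mb = 1,148 MB.
Capacity: 8 TB = 64,000,000 Mb; 6967.03 items → 6967 complete.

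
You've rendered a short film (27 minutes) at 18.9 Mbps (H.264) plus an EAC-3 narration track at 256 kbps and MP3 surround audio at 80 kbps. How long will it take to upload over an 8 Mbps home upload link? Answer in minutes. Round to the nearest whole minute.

27 min = 1620 s
Audio total: 256 + 80 = 336 kbps = 0.336 Mbps.
Total bitrate: 19.236 Mbps.
File: 19.236 Mbps × 1620 s = 31162.3 Mb.
At 8 Mbps: 31162.3 / 8 = 3895.3 s ≈ 64.9 minutes.

65 minutes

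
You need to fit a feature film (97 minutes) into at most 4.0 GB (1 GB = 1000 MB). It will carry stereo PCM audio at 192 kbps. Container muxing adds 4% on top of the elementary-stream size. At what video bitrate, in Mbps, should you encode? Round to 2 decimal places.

5.09 Mbps

Budget: 4.0 GB = 32000.0 Mb.
Stream payload after overhead: 32000.0 / 1.04 = 30769.2 Mb.
97 min = 5820 s
Total bitrate budget: 30769.2 Mb / 5820 s = 5.287 Mbps.
Audio: 192 kbps = 0.192 Mbps.
Video: 5.287 − 0.192 = 5.095 Mbps.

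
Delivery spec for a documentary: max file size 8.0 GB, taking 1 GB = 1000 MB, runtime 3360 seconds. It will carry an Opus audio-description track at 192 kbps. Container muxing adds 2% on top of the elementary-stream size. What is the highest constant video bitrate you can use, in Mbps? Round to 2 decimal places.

18.48 Mbps

Budget: 8.0 GB = 64000.0 Mb.
Stream payload after overhead: 64000.0 / 1.02 = 62745.1 Mb.
Total bitrate budget: 62745.1 Mb / 3360 s = 18.674 Mbps.
Audio: 192 kbps = 0.192 Mbps.
Video: 18.674 − 0.192 = 18.482 Mbps.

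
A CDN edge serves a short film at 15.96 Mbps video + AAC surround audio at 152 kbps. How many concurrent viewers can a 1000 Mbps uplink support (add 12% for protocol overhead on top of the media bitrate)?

55

Audio: 152 kbps = 0.152 Mbps.
Per-viewer media rate: 16.112 Mbps.
On the wire with 12% overhead: 18.045 Mbps.
1000 Mbps = 1,000 Mbps; 1,000 / 18.045 = 55.42 → 55 viewers.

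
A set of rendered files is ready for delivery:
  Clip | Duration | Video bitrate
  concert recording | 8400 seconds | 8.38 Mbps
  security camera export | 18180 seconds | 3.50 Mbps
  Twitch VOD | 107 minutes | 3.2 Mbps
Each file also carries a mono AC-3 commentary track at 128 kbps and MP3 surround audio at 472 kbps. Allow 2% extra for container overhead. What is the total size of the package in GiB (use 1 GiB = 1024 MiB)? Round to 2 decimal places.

Audio total: 128 + 472 = 600 kbps = 0.600 Mbps.
concert recording: 8.980 Mbps × 8400 s × 1.02 = 76940.6 Mb
security camera export: 4.100 Mbps × 18180 s × 1.02 = 76028.8 Mb
Twitch VOD: 3.800 Mbps × 6420 s × 1.02 = 24883.9 Mb
Total: 177853.3 Mb = 22231.7 MB.
= 20.70 GiB.

20.70 GiB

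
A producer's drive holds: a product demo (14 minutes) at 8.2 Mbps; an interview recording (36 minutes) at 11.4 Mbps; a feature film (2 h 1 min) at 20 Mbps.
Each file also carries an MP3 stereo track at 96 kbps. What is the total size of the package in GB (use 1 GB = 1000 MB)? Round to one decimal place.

Audio: 96 kbps = 0.096 Mbps.
product demo: 8.296 Mbps × 840 s = 6968.6 Mb
interview recording: 11.496 Mbps × 2160 s = 24831.4 Mb
feature film: 20.096 Mbps × 7260 s = 145897.0 Mb
Total: 177697.0 Mb = 22212.1 MB.
= 22.21 GB.

22.2 GB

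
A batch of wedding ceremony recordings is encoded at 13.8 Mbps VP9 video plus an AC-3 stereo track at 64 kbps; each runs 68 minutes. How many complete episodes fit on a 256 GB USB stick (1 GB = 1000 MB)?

36

68 min = 4080 s
Audio: 64 kbps = 0.064 Mbps.
Total bitrate: 13.864 Mbps.
Per item: 13.864 Mbps × 4080 s = 56,565 Mb = 7,071 MB.
Capacity: 256 GB = 2,048,000 Mb; 36.21 items → 36 complete.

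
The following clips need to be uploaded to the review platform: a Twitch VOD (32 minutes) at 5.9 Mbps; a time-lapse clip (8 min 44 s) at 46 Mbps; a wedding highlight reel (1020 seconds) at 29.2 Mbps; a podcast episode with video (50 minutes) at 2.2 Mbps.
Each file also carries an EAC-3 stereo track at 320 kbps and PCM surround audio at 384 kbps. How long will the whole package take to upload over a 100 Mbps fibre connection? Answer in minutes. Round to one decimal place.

12.7 minutes

Audio total: 320 + 384 = 704 kbps = 0.704 Mbps.
Twitch VOD: 6.604 Mbps × 1920 s = 12679.7 Mb
time-lapse clip: 46.704 Mbps × 524 s = 24472.9 Mb
wedding highlight reel: 29.904 Mbps × 1020 s = 30502.1 Mb
podcast episode with video: 2.904 Mbps × 3000 s = 8712.0 Mb
Total: 76366.7 Mb = 9545.8 MB.
At 100 Mbps: 76366.7 / 100 = 764 s ≈ 12.7 minutes.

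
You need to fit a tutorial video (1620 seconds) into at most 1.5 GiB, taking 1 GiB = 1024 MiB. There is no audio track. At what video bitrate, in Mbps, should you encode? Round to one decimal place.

8.0 Mbps

Budget: 1.5 GiB = 12884.9 Mb.
Total bitrate budget: 12884.9 Mb / 1620 s = 7.954 Mbps.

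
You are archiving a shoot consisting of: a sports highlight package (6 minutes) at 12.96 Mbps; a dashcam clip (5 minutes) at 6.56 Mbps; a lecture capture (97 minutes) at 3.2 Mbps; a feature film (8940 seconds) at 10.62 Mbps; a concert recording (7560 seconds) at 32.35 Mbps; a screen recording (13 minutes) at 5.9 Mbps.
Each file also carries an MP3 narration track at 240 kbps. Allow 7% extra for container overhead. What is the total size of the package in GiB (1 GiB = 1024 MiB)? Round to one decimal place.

46.7 GiB

Audio: 240 kbps = 0.240 Mbps.
sports highlight package: 13.200 Mbps × 360 s × 1.07 = 5084.6 Mb
dashcam clip: 6.800 Mbps × 300 s × 1.07 = 2182.8 Mb
lecture capture: 3.440 Mbps × 5820 s × 1.07 = 21422.3 Mb
feature film: 10.860 Mbps × 8940 s × 1.07 = 103884.6 Mb
concert recording: 32.590 Mbps × 7560 s × 1.07 = 263627.0 Mb
screen recording: 6.140 Mbps × 780 s × 1.07 = 5124.4 Mb
Total: 401325.8 Mb = 50165.7 MB.
= 46.72 GiB.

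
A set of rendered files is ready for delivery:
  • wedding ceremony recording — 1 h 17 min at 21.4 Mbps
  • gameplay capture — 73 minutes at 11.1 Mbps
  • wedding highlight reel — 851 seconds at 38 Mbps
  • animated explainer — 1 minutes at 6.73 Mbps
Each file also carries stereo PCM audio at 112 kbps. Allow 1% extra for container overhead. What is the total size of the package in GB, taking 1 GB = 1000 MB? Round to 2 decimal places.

22.89 GB

Audio: 112 kbps = 0.112 Mbps.
wedding ceremony recording: 21.512 Mbps × 4620 s × 1.01 = 100379.3 Mb
gameplay capture: 11.212 Mbps × 4380 s × 1.01 = 49599.6 Mb
wedding highlight reel: 38.112 Mbps × 851 s × 1.01 = 32757.6 Mb
animated explainer: 6.842 Mbps × 60 s × 1.01 = 414.6 Mb
Total: 183151.2 Mb = 22893.9 MB.
= 22.89 GB.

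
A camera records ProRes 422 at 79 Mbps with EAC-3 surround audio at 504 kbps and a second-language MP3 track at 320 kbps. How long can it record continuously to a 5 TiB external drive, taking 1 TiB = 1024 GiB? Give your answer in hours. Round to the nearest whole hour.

Audio total: 504 + 320 = 824 kbps = 0.824 Mbps.
Total bitrate: 79 + 0.824 = 79.824 Mbps.
Capacity: 5 TiB = 43,980,465 Mb.
Recording time: 43,980,465 / 79.824 = 550,968 s ≈ 153 hours.

153 hours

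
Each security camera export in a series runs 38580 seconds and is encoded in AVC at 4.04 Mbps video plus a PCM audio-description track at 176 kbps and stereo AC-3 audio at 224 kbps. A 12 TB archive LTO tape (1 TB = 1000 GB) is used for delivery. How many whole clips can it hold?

Audio total: 176 + 224 = 400 kbps = 0.400 Mbps.
Total bitrate: 4.440 Mbps.
Per item: 4.440 Mbps × 38580 s = 171,295 Mb = 21,412 MB.
Capacity: 12 TB = 96,000,000 Mb; 560.44 items → 560 complete.

560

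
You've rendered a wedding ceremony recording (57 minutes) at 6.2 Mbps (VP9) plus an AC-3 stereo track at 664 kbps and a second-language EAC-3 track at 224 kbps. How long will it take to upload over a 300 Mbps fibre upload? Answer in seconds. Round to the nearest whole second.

57 min = 3420 s
Audio total: 664 + 224 = 888 kbps = 0.888 Mbps.
Total bitrate: 7.088 Mbps.
File: 7.088 Mbps × 3420 s = 24241.0 Mb.
At 300 Mbps: 24241.0 / 300 = 80.8 s ≈ 80.8 seconds.

81 seconds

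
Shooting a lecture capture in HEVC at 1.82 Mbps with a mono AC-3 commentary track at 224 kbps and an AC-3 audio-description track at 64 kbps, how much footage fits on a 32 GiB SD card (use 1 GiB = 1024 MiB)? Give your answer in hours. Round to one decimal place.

36.2 hours

Audio total: 224 + 64 = 288 kbps = 0.288 Mbps.
Total bitrate: 1.82 + 0.288 = 2.108 Mbps.
Capacity: 32 GiB = 274,878 Mb.
Recording time: 274,878 / 2.108 = 130,397 s ≈ 36.2 hours.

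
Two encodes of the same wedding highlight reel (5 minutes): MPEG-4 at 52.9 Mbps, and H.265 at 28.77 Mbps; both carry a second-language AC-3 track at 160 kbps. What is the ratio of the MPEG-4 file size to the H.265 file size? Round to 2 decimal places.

1.83

5 min = 300 s
Audio: 160 kbps = 0.160 Mbps.
MPEG-4: 53.060 Mbps × 300 s = 15918.0 Mb = 1.990 GB.
H.265: 28.930 Mbps × 300 s = 8679.0 Mb = 1.085 GB.
Ratio: 1.990 / 1.085 = 1.834.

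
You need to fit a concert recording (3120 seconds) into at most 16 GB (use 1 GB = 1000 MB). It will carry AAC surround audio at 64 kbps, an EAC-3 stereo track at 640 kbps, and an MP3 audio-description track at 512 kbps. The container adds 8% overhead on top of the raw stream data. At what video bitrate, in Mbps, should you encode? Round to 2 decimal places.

Budget: 16 GB = 128000.0 Mb.
Stream payload after overhead: 128000.0 / 1.08 = 118518.5 Mb.
Total bitrate budget: 118518.5 Mb / 3120 s = 37.987 Mbps.
Audio total: 64 + 640 + 512 = 1216 kbps = 1.216 Mbps.
Video: 37.987 − 1.216 = 36.771 Mbps.

36.77 Mbps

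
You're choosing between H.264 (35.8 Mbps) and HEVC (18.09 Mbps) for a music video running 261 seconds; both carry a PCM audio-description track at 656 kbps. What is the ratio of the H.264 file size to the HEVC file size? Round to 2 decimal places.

Audio: 656 kbps = 0.656 Mbps.
H.264: 36.456 Mbps × 261 s = 9515.0 Mb = 1.189 GB.
HEVC: 18.746 Mbps × 261 s = 4892.7 Mb = 0.612 GB.
Ratio: 1.189 / 0.612 = 1.945.

1.94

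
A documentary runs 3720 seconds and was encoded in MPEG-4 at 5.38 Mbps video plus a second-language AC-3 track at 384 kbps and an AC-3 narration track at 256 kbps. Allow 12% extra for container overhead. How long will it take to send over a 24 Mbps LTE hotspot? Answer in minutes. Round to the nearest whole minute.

Audio total: 384 + 256 = 640 kbps = 0.640 Mbps.
Total bitrate: 6.020 Mbps.
File: 6.020 Mbps × 3720 s = 22394.4 Mb.
With 12% container overhead: ×1.12. → 25081.7 Mb.
At 24 Mbps: 25081.7 / 24 = 1045.1 s ≈ 17.4 minutes.

17 minutes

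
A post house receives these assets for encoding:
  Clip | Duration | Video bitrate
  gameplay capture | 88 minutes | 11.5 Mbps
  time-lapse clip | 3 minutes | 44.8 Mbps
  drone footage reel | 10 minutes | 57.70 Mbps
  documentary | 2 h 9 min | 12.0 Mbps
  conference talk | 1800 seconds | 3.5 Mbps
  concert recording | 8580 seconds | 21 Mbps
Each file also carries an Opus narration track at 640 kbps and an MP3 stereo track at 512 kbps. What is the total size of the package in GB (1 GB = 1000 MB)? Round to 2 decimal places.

Audio total: 640 + 512 = 1152 kbps = 1.152 Mbps.
gameplay capture: 12.652 Mbps × 5280 s = 66802.6 Mb
time-lapse clip: 45.952 Mbps × 180 s = 8271.4 Mb
drone footage reel: 58.852 Mbps × 600 s = 35311.2 Mb
documentary: 13.152 Mbps × 7740 s = 101796.5 Mb
conference talk: 4.652 Mbps × 1800 s = 8373.6 Mb
concert recording: 22.152 Mbps × 8580 s = 190064.2 Mb
Total: 410619.4 Mb = 51327.4 MB.
= 51.33 GB.

51.33 GB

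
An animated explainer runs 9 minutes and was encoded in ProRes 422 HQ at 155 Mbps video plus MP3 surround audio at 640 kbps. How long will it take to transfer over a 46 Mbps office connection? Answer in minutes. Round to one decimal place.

30.5 minutes

9 min = 540 s
Audio: 640 kbps = 0.640 Mbps.
Total bitrate: 155.640 Mbps.
File: 155.640 Mbps × 540 s = 84045.6 Mb.
At 46 Mbps: 84045.6 / 46 = 1827.1 s ≈ 30.5 minutes.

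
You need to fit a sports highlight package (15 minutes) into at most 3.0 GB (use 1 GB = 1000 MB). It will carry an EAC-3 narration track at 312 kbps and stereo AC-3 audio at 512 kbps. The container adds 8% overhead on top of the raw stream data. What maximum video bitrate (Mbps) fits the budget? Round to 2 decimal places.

Budget: 3.0 GB = 24000.0 Mb.
Stream payload after overhead: 24000.0 / 1.08 = 22222.2 Mb.
15 min = 900 s
Total bitrate budget: 22222.2 Mb / 900 s = 24.691 Mbps.
Audio total: 312 + 512 = 824 kbps = 0.824 Mbps.
Video: 24.691 − 0.824 = 23.867 Mbps.

23.87 Mbps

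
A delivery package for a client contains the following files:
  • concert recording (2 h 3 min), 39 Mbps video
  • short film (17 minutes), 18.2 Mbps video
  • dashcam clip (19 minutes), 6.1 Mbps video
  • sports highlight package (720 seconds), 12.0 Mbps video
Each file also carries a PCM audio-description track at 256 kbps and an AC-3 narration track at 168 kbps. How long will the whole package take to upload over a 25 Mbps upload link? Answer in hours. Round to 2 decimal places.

Audio total: 256 + 168 = 424 kbps = 0.424 Mbps.
concert recording: 39.424 Mbps × 7380 s = 290949.1 Mb
short film: 18.624 Mbps × 1020 s = 18996.5 Mb
dashcam clip: 6.524 Mbps × 1140 s = 7437.4 Mb
sports highlight package: 12.424 Mbps × 720 s = 8945.3 Mb
Total: 326328.2 Mb = 40791.0 MB.
At 25 Mbps: 326328.2 / 25 = 13053 s ≈ 3.63 hours.

3.63 hours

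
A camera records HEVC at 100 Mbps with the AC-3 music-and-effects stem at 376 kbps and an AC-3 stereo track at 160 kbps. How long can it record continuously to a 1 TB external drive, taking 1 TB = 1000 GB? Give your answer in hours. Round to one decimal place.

Audio total: 376 + 160 = 536 kbps = 0.536 Mbps.
Total bitrate: 100 + 0.536 = 100.536 Mbps.
Capacity: 1 TB = 8,000,000 Mb.
Recording time: 8,000,000 / 100.536 = 79,573 s ≈ 22.1 hours.

22.1 hours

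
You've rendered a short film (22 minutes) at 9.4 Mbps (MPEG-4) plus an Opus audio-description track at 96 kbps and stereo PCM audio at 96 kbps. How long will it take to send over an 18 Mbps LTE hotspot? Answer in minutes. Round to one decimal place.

22 min = 1320 s
Audio total: 96 + 96 = 192 kbps = 0.192 Mbps.
Total bitrate: 9.592 Mbps.
File: 9.592 Mbps × 1320 s = 12661.4 Mb.
At 18 Mbps: 12661.4 / 18 = 703.4 s ≈ 11.7 minutes.

11.7 minutes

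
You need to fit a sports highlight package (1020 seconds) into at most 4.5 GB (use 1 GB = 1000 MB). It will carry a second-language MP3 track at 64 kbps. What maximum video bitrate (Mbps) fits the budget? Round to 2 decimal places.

Budget: 4.5 GB = 36000.0 Mb.
Total bitrate budget: 36000.0 Mb / 1020 s = 35.294 Mbps.
Audio: 64 kbps = 0.064 Mbps.
Video: 35.294 − 0.064 = 35.230 Mbps.

35.23 Mbps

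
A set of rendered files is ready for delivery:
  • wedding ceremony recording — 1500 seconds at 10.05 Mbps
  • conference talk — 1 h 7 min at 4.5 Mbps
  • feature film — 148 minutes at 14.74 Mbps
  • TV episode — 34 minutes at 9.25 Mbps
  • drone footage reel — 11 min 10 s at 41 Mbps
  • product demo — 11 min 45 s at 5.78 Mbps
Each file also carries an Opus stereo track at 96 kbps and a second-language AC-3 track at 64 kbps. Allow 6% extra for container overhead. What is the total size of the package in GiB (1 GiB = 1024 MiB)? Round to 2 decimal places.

26.82 GiB

Audio total: 96 + 64 = 160 kbps = 0.160 Mbps.
wedding ceremony recording: 10.210 Mbps × 1500 s × 1.06 = 16233.9 Mb
conference talk: 4.660 Mbps × 4020 s × 1.06 = 19857.2 Mb
feature film: 14.900 Mbps × 8880 s × 1.06 = 140250.7 Mb
TV episode: 9.410 Mbps × 2040 s × 1.06 = 20348.2 Mb
drone footage reel: 41.160 Mbps × 670 s × 1.06 = 29231.8 Mb
product demo: 5.940 Mbps × 705 s × 1.06 = 4439.0 Mb
Total: 230360.8 Mb = 28795.1 MB.
= 26.82 GiB.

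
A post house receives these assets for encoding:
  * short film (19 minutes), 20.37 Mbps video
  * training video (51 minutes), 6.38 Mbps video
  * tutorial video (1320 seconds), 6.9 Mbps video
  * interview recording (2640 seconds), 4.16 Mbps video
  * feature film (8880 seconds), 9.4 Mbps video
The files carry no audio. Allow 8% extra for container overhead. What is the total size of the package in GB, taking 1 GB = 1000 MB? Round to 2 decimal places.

19.75 GB

short film: 20.370 Mbps × 1140 s × 1.08 = 25079.5 Mb
training video: 6.380 Mbps × 3060 s × 1.08 = 21084.6 Mb
tutorial video: 6.900 Mbps × 1320 s × 1.08 = 9836.6 Mb
interview recording: 4.160 Mbps × 2640 s × 1.08 = 11861.0 Mb
feature film: 9.400 Mbps × 8880 s × 1.08 = 90149.8 Mb
Total: 158011.6 Mb = 19751.4 MB.
= 19.75 GB.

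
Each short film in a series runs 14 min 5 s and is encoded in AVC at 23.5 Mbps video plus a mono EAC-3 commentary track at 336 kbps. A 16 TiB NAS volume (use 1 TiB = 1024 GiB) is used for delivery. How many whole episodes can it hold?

6987

14 min 5 s = 845 s
Audio: 336 kbps = 0.336 Mbps.
Total bitrate: 23.836 Mbps.
Per item: 23.836 Mbps × 845 s = 20,141 Mb = 2,518 MB.
Capacity: 16 TiB = 140,737,488 Mb; 6987.47 items → 6987 complete.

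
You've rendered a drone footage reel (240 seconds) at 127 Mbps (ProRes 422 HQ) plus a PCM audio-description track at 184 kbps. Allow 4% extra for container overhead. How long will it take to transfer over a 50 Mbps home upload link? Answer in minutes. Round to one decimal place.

10.6 minutes

Audio: 184 kbps = 0.184 Mbps.
Total bitrate: 127.184 Mbps.
File: 127.184 Mbps × 240 s = 30524.2 Mb.
With 4% container overhead: ×1.04. → 31745.1 Mb.
At 50 Mbps: 31745.1 / 50 = 634.9 s ≈ 10.6 minutes.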